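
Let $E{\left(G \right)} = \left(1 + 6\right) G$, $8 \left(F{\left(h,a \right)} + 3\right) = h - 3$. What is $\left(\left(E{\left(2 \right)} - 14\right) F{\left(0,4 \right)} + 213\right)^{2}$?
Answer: $45369$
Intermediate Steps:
$F{\left(h,a \right)} = - \frac{27}{8} + \frac{h}{8}$ ($F{\left(h,a \right)} = -3 + \frac{h - 3}{8} = -3 + \frac{-3 + h}{8} = -3 + \left(- \frac{3}{8} + \frac{h}{8}\right) = - \frac{27}{8} + \frac{h}{8}$)
$E{\left(G \right)} = 7 G$
$\left(\left(E{\left(2 \right)} - 14\right) F{\left(0,4 \right)} + 213\right)^{2} = \left(\left(7 \cdot 2 - 14\right) \left(- \frac{27}{8} + \frac{1}{8} \cdot 0\right) + 213\right)^{2} = \left(\left(14 - 14\right) \left(- \frac{27}{8} + 0\right) + 213\right)^{2} = \left(0 \left(- \frac{27}{8}\right) + 213\right)^{2} = \left(0 + 213\right)^{2} = 213^{2} = 45369$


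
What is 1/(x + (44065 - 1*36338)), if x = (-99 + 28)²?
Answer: 1/12768 ≈ 7.8321e-5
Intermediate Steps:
x = 5041 (x = (-71)² = 5041)
1/(x + (44065 - 1*36338)) = 1/(5041 + (44065 - 1*36338)) = 1/(5041 + (44065 - 36338)) = 1/(5041 + 7727) = 1/12768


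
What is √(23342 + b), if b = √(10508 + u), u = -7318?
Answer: √(23342 + √3190) ≈ 152.97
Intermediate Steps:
b = √3190 (b = √(10508 - 7318) = √3190 ≈ 56.480)
√(23342 + b) = √(23342 + √3190)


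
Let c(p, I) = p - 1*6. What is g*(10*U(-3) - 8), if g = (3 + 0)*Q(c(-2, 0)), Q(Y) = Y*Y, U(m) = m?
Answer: -7296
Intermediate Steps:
c(p, I) = -6 + p (c(p, I) = p - 6 = -6 + p)
Q(Y) = Y**2
g = 192 (g = (3 + 0)*(-6 - 2)**2 = 3*(-8)**2 = 3*64 = 192)
g*(10*U(-3) - 8) = 192*(10*(-3) - 8) = 192*(-30 - 8) = 192*(-38) = -7296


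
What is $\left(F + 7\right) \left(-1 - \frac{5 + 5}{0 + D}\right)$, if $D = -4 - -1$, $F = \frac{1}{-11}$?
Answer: $\frac{532}{33} \approx 16.121$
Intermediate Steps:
$F = - \frac{1}{11} \approx -0.090909$
$D = -3$ ($D = -4 + 1 = -3$)
$\left(F + 7\right) \left(-1 - \frac{5 + 5}{0 + D}\right) = \left(- \frac{1}{11} + 7\right) \left(-1 - \frac{5 + 5}{0 - 3}\right) = \frac{76 \left(-1 - \frac{10}{-3}\right)}{11} = \frac{76 \left(-1 - 10 \left(- \frac{1}{3}\right)\right)}{11} = \frac{76 \left(-1 - - \frac{10}{3}\right)}{11} = \frac{76 \left(-1 + \frac{10}{3}\right)}{11} = \frac{76}{11} \cdot \frac{7}{3} = \frac{532}{33}$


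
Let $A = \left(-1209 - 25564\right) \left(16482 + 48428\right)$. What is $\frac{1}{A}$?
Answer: $- \frac{1}{1737835430} \approx -5.7543 \cdot 10^{-10}$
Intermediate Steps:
$A = -1737835430$ ($A = \left(-26773\right) 64910 = -1737835430$)
$\frac{1}{A} = \frac{1}{-1737835430} = - \frac{1}{1737835430}$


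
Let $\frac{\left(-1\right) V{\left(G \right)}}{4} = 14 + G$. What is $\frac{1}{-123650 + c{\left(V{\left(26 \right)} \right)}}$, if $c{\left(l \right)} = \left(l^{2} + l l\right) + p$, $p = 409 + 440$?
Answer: $- \frac{1}{71601} \approx -1.3966 \cdot 10^{-5}$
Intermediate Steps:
$p = 849$
$V{\left(G \right)} = -56 - 4 G$ ($V{\left(G \right)} = - 4 \left(14 + G\right) = -56 - 4 G$)
$c{\left(l \right)} = 849 + 2 l^{2}$ ($c{\left(l \right)} = \left(l^{2} + l l\right) + 849 = \left(l^{2} + l^{2}\right) + 849 = 2 l^{2} + 849 = 849 + 2 l^{2}$)
$\frac{1}{-123650 + c{\left(V{\left(26 \right)} \right)}} = \frac{1}{-123650 + \left(849 + 2 \left(-56 - 104\right)^{2}\right)} = \frac{1}{-123650 + \left(849 + 2 \left(-160\right)^{2}\right)} = \frac{1}{-123650 + \left(849 + 2 \cdot 25600\right)} = \frac{1}{-123650 + \left(849 + 51200\right)} = \frac{1}{-123650 + 52049} = \frac{1}{-71601} = - \frac{1}{71601}$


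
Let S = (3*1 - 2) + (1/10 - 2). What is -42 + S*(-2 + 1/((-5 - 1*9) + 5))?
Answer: -401/10 ≈ -40.100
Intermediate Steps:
S = -9/10 (S = (3 - 2) + (⅒ - 2) = 1 - 19/10 = -9/10 ≈ -0.90000)
-42 + S*(-2 + 1/((-5 - 1*9) + 5)) = -42 - 9*(-2 + 1/((-5 - 1*9) + 5))/10 = -42 - 9*(-2 + 1/((-5 - 9) + 5))/10 = -42 - 9*(-2 + 1/(-14 + 5))/10 = -42 - 9*(-2 + 1/(-9))/10 = -42 - 9*(-2 - ⅑)/10 = -42 - 9/10*(-19/9) = -42 + 19/10 = -401/10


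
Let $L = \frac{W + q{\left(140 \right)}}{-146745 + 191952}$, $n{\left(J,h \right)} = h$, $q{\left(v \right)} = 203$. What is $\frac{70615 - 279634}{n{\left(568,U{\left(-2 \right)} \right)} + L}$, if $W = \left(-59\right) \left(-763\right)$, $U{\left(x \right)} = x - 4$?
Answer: $\frac{9449121933}{226022} \approx 41806.0$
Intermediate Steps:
$U{\left(x \right)} = -4 + x$
$W = 45017$
$L = \frac{45220}{45207}$ ($L = \frac{45017 + 203}{-146745 + 191952} = \frac{45220}{45207} \approx 1.0003$)
$\frac{70615 - 279634}{n{\left(568,U{\left(-2 \right)} \right)} + L} = \frac{70615 - 279634}{\left(-4 - 2\right) + \frac{45220}{45207}} = - \frac{209019}{-6 + \frac{45220}{45207}} = - \frac{209019}{- \frac{226022}{45207}} = \left(-209019\right) \left(- \frac{45207}{226022}\right) = \frac{9449121933}{226022}$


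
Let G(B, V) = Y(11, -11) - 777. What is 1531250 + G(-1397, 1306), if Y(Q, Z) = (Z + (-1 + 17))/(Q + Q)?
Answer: 33670411/22 ≈ 1.5305e+6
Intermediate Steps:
Y(Q, Z) = (16 + Z)/(2*Q) (Y(Q, Z) = (Z + 16)/((2*Q)) = (16 + Z)*(1/(2*Q)) = (16 + Z)/(2*Q))
G(B, V) = -17089/22 (G(B, V) = (½)*(16 - 11)/11 - 777 = (½)*(1/11)*5 - 777 = 5/22 - 777 = -17089/22)
1531250 + G(-1397, 1306) = 1531250 - 17089/22 = 33670411/22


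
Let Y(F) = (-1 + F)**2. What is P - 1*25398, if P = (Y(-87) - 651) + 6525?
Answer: -11780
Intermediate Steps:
P = 13618 (P = ((-1 - 87)**2 - 651) + 6525 = ((-88)**2 - 651) + 6525 = (7744 - 651) + 6525 = 7093 + 6525 = 13618)
P - 1*25398 = 13618 - 1*25398 = 13618 - 25398 = -11780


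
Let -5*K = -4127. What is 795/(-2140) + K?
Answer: 1765561/2140 ≈ 825.03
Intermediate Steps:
K = 4127/5 (K = -⅕*(-4127) = 4127/5 ≈ 825.40)
795/(-2140) + K = 795/(-2140) + 4127/5 = 795*(-1/2140) + 4127/5 = -159/428 + 4127/5 = 1765561/2140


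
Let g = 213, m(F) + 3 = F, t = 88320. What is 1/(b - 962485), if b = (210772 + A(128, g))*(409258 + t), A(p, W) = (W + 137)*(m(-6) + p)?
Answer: 1/125598671431 ≈ 7.9619e-12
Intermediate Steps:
m(F) = -3 + F
A(p, W) = (-9 + p)*(137 + W) (A(p, W) = (W + 137)*((-3 - 6) + p) = (137 + W)*(-9 + p) = (-9 + p)*(137 + W))
b = 125599633916 (b = (210772 + (-1233 - 9*213 + 137*128 + 213*128))*(409258 + 88320) = (210772 + (-1233 - 1917 + 17536 + 27264))*497578 = (210772 + 41650)*497578 = 252422*497578 = 125599633916)
1/(b - 962485) = 1/(125599633916 - 962485) = 1/125598671431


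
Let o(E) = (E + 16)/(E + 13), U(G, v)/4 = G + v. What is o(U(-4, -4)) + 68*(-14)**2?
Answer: 253248/19 ≈ 13329.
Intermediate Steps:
U(G, v) = 4*G + 4*v (U(G, v) = 4*(G + v) = 4*G + 4*v)
o(E) = (16 + E)/(13 + E)
o(U(-4, -4)) + 68*(-14)**2 = (16 + (4*(-4) + 4*(-4)))/(13 + (4*(-4) + 4*(-4))) + 68*(-14)**2 = (16 + (-16 - 16))/(13 + (-16 - 16)) + 68*196 = (16 - 32)/(13 - 32) + 13328 = -16/(-19) + 13328 = -1/19*(-16) + 13328 = 16/19 + 13328 = 253248/19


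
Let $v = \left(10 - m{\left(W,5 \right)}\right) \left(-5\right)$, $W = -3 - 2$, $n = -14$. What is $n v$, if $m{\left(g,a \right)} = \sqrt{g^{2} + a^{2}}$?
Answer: $700 - 350 \sqrt{2} \approx 205.03$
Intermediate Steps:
$W = -5$
$m{\left(g,a \right)} = \sqrt{a^{2} + g^{2}}$
$v = -50 + 25 \sqrt{2}$ ($v = \left(10 - \sqrt{5^{2} + \left(-5\right)^{2}}\right) \left(-5\right) = \left(10 - \sqrt{25 + 25}\right) \left(-5\right) = \left(10 - \sqrt{50}\right) \left(-5\right) = \left(10 - 5 \sqrt{2}\right) \left(-5\right) = -50 + 25 \sqrt{2} \approx -14.645$)
$n v = - 14 \left(-50 + 25 \sqrt{2}\right) = 700 - 350 \sqrt{2}$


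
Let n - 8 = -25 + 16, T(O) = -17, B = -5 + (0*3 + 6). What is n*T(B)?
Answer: 17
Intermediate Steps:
B = 1 (B = -5 + (0 + 6) = -5 + 6 = 1)
n = -1 (n = 8 + (-25 + 16) = 8 - 9 = -1)
n*T(B) = -1*(-17) = 17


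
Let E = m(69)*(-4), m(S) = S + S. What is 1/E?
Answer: -1/552 ≈ -0.0018116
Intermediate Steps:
m(S) = 2*S
E = -552 (E = (2*69)*(-4) = 138*(-4) = -552)
1/E = 1/(-552) = -1/552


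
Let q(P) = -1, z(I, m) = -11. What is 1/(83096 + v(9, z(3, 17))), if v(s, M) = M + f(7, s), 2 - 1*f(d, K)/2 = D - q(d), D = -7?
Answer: 1/83101 ≈ 1.2034e-5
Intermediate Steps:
f(d, K) = 16 (f(d, K) = 4 - 2*(-7 - 1*(-1)) = 4 - 2*(-7 + 1) = 4 - 2*(-6) = 4 + 12 = 16)
v(s, M) = 16 + M (v(s, M) = M + 16 = 16 + M)
1/(83096 + v(9, z(3, 17))) = 1/(83096 + (16 - 11)) = 1/(83096 + 5) = 1/83101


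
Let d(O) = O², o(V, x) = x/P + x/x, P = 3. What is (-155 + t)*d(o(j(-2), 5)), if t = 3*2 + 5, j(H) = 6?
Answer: -1024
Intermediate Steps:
o(V, x) = 1 + x/3 (o(V, x) = x/3 + x/x = x*(⅓) + 1 = x/3 + 1 = 1 + x/3)
t = 11 (t = 6 + 5 = 11)
(-155 + t)*d(o(j(-2), 5)) = (-155 + 11)*(1 + (⅓)*5)² = -144*(1 + 5/3)² = -144*(8/3)² = -144*64/9 = -1024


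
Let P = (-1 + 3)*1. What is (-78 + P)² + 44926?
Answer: 50702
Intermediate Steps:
P = 2 (P = 2*1 = 2)
(-78 + P)² + 44926 = (-78 + 2)² + 44926 = (-76)² + 44926 = 5776 + 44926 = 50702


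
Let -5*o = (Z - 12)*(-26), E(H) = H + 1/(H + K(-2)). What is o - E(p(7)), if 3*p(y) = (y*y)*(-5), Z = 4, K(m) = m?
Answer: 150896/3765 ≈ 40.079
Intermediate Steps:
p(y) = -5*y²/3 (p(y) = ((y*y)*(-5))/3 = (y²*(-5))/3 = (-5*y²)/3 = -5*y²/3)
E(H) = H + 1/(-2 + H) (E(H) = H + 1/(H - 2) = H + 1/(-2 + H))
o = -208/5 (o = -(4 - 12)*(-26)/5 = -(-8)*(-26)/5 = -⅕*208 = -208/5 ≈ -41.600)
o - E(p(7)) = -208/5 - (1 + (-5/3*7²)² - (-10)*7²/3)/(-2 - 5/3*7²) = -208/5 - (1 + (-5/3*49)² - (-10)*49/3)/(-2 - 5/3*49) = -208/5 - (1 + (-245/3)² - 2*(-245/3))/(-2 - 245/3) = -208/5 - (1 + 60025/9 + 490/3)/(-251/3) = -208/5 - (-3)*61504/(251*9) = -208/5 - 1*(-61504/753) = -208/5 + 61504/753 = 150896/3765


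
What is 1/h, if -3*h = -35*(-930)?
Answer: -1/10850 ≈ -9.2166e-5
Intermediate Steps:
h = -10850 (h = -(-35)*(-930)/3 = -⅓*32550 = -10850)
1/h = 1/(-10850) = -1/10850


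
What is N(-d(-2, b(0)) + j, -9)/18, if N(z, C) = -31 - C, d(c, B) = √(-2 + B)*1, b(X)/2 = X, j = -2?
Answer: -11/9 ≈ -1.2222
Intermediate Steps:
b(X) = 2*X
d(c, B) = √(-2 + B)
N(-d(-2, b(0)) + j, -9)/18 = (-31 - 1*(-9))/18 = (-31 + 9)*(1/18) = -22*1/18 = -11/9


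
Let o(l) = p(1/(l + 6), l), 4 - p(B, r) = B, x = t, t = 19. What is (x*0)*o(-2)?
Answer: 0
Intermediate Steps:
x = 19
p(B, r) = 4 - B
o(l) = 4 - 1/(6 + l) (o(l) = 4 - 1/(l + 6) = 4 - 1/(6 + l))
(x*0)*o(-2) = (19*0)*((23 + 4*(-2))/(6 - 2)) = 0*((23 - 8)/4) = 0*((¼)*15) = 0*(15/4) = 0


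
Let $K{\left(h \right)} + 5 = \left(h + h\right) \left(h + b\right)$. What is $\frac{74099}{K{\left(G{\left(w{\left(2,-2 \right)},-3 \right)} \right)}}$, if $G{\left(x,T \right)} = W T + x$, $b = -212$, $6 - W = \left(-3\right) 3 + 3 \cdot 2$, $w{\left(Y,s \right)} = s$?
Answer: $\frac{74099}{13973} \approx 5.303$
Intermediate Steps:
$W = 9$ ($W = 6 - \left(\left(-3\right) 3 + 3 \cdot 2\right) = 6 - \left(-9 + 6\right) = 6 - -3 = 6 + 3 = 9$)
$G{\left(x,T \right)} = x + 9 T$ ($G{\left(x,T \right)} = 9 T + x = x + 9 T$)
$K{\left(h \right)} = -5 + 2 h \left(-212 + h\right)$ ($K{\left(h \right)} = -5 + \left(h + h\right) \left(h - 212\right) = -5 + 2 h \left(-212 + h\right)$)
$\frac{74099}{K{\left(G{\left(w{\left(2,-2 \right)},-3 \right)} \right)}} = \frac{74099}{-5 - 424 \left(-2 + 9 \left(-3\right)\right) + 2 \left(-2 + 9 \left(-3\right)\right)^{2}} = \frac{74099}{-5 - 424 \left(-2 - 27\right) + 2 \left(-2 - 27\right)^{2}} = \frac{74099}{-5 - -12296 + 2 \left(-29\right)^{2}} = \frac{74099}{-5 + 12296 + 2 \cdot 841} = \frac{74099}{-5 + 12296 + 1682} = \frac{74099}{13973}$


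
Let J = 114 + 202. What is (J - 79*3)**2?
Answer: 6241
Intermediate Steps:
J = 316
(J - 79*3)**2 = (316 - 79*3)**2 = (316 - 237)**2 = 79**2 = 6241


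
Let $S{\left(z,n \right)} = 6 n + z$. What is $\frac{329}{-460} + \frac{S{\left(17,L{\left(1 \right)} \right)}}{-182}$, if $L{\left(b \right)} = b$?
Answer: $- \frac{35229}{41860} \approx -0.84159$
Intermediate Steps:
$S{\left(z,n \right)} = z + 6 n$
$\frac{329}{-460} + \frac{S{\left(17,L{\left(1 \right)} \right)}}{-182} = \frac{329}{-460} + \frac{17 + 6 \cdot 1}{-182} = 329 \left(- \frac{1}{460}\right) + \left(17 + 6\right) \left(- \frac{1}{182}\right) = - \frac{329}{460} + 23 \left(- \frac{1}{182}\right) = - \frac{329}{460} - \frac{23}{182} = - \frac{35229}{41860}$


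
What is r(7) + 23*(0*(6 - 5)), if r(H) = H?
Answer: 7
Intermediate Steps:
r(7) + 23*(0*(6 - 5)) = 7 + 23*(0*(6 - 5)) = 7 + 23*(0*1) = 7 + 23*0 = 7 + 0 = 7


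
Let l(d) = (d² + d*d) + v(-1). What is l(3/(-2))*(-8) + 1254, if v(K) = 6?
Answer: 1170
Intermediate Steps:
l(d) = 6 + 2*d² (l(d) = (d² + d*d) + 6 = (d² + d²) + 6 = 2*d² + 6 = 6 + 2*d²)
l(3/(-2))*(-8) + 1254 = (6 + 2*(3/(-2))²)*(-8) + 1254 = (6 + 2*(3*(-½))²)*(-8) + 1254 = (6 + 2*(-3/2)²)*(-8) + 1254 = (6 + 2*(9/4))*(-8) + 1254 = (6 + 9/2)*(-8) + 1254 = (21/2)*(-8) + 1254 = -84 + 1254 = 1170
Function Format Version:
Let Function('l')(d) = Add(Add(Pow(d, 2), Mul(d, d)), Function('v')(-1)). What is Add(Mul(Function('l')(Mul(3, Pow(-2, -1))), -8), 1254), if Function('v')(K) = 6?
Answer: 1170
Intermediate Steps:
Function('l')(d) = Add(6, Mul(2, Pow(d, 2))) (Function('l')(d) = Add(Add(Pow(d, 2), Mul(d, d)), 6) = Add(Add(Pow(d, 2), Pow(d, 2)), 6) = Add(Mul(2, Pow(d, 2)), 6) = Add(6, Mul(2, Pow(d, 2))))
Add(Mul(Function('l')(Mul(3, Pow(-2, -1))), -8), 1254) = Add(Mul(Add(6, Mul(2, Pow(Mul(3, Pow(-2, -1)), 2))), -8), 1254) = Add(Mul(Add(6, Mul(2, Pow(Mul(3, Rational(-1, 2)), 2))), -8), 1254) = Add(Mul(Add(6, Mul(2, Pow(Rational(-3, 2), 2))), -8), 1254) = Add(Mul(Add(6, Mul(2, Rational(9, 4))), -8), 1254) = Add(Mul(Add(6, Rational(9, 2)), -8), 1254) = Add(Mul(Rational(21, 2), -8), 1254) = Add(-84, 1254) = 1170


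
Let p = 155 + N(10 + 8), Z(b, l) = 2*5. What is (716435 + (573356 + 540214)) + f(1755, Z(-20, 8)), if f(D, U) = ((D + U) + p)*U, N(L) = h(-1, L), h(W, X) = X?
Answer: 1849385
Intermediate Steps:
Z(b, l) = 10
N(L) = L
p = 173 (p = 155 + (10 + 8) = 155 + 18 = 173)
f(D, U) = U*(173 + D + U) (f(D, U) = ((D + U) + 173)*U = (173 + D + U)*U = U*(173 + D + U))
(716435 + (573356 + 540214)) + f(1755, Z(-20, 8)) = (716435 + (573356 + 540214)) + 10*(173 + 1755 + 10) = (716435 + 1113570) + 10*1938 = 1830005 + 19380 = 1849385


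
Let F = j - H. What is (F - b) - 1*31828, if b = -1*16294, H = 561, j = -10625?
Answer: -26720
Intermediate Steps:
F = -11186 (F = -10625 - 1*561 = -10625 - 561 = -11186)
b = -16294
(F - b) - 1*31828 = (-11186 - 1*(-16294)) - 1*31828 = (-11186 + 16294) - 31828 = 5108 - 31828 = -26720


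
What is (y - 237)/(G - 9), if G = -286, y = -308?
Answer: 109/59 ≈ 1.8475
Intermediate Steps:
(y - 237)/(G - 9) = (-308 - 237)/(-286 - 9) = -545/(-295) = -545*(-1/295) = 109/59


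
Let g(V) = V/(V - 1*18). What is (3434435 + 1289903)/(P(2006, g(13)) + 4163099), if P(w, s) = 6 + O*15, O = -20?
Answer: 4724338/4162805 ≈ 1.1349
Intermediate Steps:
g(V) = V/(-18 + V) (g(V) = V/(V - 18) = V/(-18 + V))
P(w, s) = -294 (P(w, s) = 6 - 20*15 = 6 - 300 = -294)
(3434435 + 1289903)/(P(2006, g(13)) + 4163099) = (3434435 + 1289903)/(-294 + 4163099) = 4724338/4162805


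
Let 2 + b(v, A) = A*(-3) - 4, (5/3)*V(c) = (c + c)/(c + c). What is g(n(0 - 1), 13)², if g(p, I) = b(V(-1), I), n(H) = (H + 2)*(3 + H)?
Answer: 2025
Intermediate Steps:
V(c) = ⅗ (V(c) = 3*((c + c)/(c + c))/5 = 3*((2*c)/((2*c)))/5 = 3*((2*c)*(1/(2*c)))/5 = (⅗)*1 = ⅗)
b(v, A) = -6 - 3*A (b(v, A) = -2 + (A*(-3) - 4) = -2 + (-3*A - 4) = -2 + (-4 - 3*A) = -6 - 3*A)
n(H) = (2 + H)*(3 + H)
g(p, I) = -6 - 3*I
g(n(0 - 1), 13)² = (-6 - 3*13)² = (-6 - 39)² = (-45)² = 2025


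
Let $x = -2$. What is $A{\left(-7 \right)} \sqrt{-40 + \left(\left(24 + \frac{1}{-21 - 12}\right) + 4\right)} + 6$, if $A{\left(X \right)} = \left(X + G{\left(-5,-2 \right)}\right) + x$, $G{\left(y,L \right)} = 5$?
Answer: $6 - \frac{4 i \sqrt{13101}}{33} \approx 6.0 - 13.874 i$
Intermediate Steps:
$A{\left(X \right)} = 3 + X$ ($A{\left(X \right)} = \left(X + 5\right) - 2 = \left(5 + X\right) - 2 = 3 + X$)
$A{\left(-7 \right)} \sqrt{-40 + \left(\left(24 + \frac{1}{-21 - 12}\right) + 4\right)} + 6 = \left(3 - 7\right) \sqrt{-40 + \left(\left(24 + \frac{1}{-21 - 12}\right) + 4\right)} + 6 = - 4 \sqrt{-40 + \left(\left(24 + \frac{1}{-21 - 12}\right) + 4\right)} + 6 = - 4 \sqrt{-40 + \left(\left(24 + \frac{1}{-33}\right) + 4\right)} + 6 = - 4 \sqrt{-40 + \left(\left(24 - \frac{1}{33}\right) + 4\right)} + 6 = - 4 \sqrt{-40 + \left(\frac{791}{33} + 4\right)} + 6 = - 4 \sqrt{-40 + \frac{923}{33}} + 6 = - 4 \sqrt{- \frac{397}{33}} + 6 = - 4 \frac{i \sqrt{13101}}{33} + 6 = - \frac{4 i \sqrt{13101}}{33} + 6 = 6 - \frac{4 i \sqrt{13101}}{33}$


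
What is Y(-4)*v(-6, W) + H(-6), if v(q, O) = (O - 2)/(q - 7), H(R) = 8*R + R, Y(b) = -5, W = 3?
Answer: -697/13 ≈ -53.615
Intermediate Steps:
H(R) = 9*R
v(q, O) = (-2 + O)/(-7 + q)
Y(-4)*v(-6, W) + H(-6) = -5*(-2 + 3)/(-7 - 6) + 9*(-6) = -5/(-13) - 54 = -(-5)/13 - 54 = -5*(-1/13) - 54 = 5/13 - 54 = -697/13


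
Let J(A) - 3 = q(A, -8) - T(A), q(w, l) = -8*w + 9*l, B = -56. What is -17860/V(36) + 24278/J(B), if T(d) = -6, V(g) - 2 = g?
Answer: -156672/385 ≈ -406.94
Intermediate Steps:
V(g) = 2 + g
J(A) = -63 - 8*A (J(A) = 3 + ((-8*A + 9*(-8)) - 1*(-6)) = 3 + ((-8*A - 72) + 6) = 3 + ((-72 - 8*A) + 6) = 3 + (-66 - 8*A) = -63 - 8*A)
-17860/V(36) + 24278/J(B) = -17860/(2 + 36) + 24278/(-63 - 8*(-56)) = -17860/38 + 24278/(-63 + 448) = -17860*1/38 + 24278/385 = -470 + 24278*(1/385) = -470 + 24278/385 = -156672/385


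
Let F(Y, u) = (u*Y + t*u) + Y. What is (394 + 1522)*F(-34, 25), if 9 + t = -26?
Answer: -3370244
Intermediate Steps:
t = -35 (t = -9 - 26 = -35)
F(Y, u) = Y - 35*u + Y*u (F(Y, u) = (u*Y - 35*u) + Y = (Y*u - 35*u) + Y = (-35*u + Y*u) + Y = Y - 35*u + Y*u)
(394 + 1522)*F(-34, 25) = (394 + 1522)*(-34 - 35*25 - 34*25) = 1916*(-34 - 875 - 850) = 1916*(-1759) = -3370244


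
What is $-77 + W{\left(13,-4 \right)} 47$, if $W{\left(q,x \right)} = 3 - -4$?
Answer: $252$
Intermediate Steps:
$W{\left(q,x \right)} = 7$ ($W{\left(q,x \right)} = 3 + 4 = 7$)
$-77 + W{\left(13,-4 \right)} 47 = -77 + 7 \cdot 47 = -77 + 329 = 252$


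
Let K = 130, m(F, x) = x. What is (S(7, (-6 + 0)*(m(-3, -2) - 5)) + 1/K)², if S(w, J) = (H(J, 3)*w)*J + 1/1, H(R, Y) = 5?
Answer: 36569295361/16900 ≈ 2.1639e+6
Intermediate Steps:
S(w, J) = 1 + 5*J*w (S(w, J) = (5*w)*J + 1/1 = 5*J*w + 1 = 1 + 5*J*w)
(S(7, (-6 + 0)*(m(-3, -2) - 5)) + 1/K)² = ((1 + 5*((-6 + 0)*(-2 - 5))*7) + 1/130)² = ((1 + 5*(-6*(-7))*7) + 1/130)² = ((1 + 5*42*7) + 1/130)² = ((1 + 1470) + 1/130)² = (1471 + 1/130)² = (191231/130)² = 36569295361/16900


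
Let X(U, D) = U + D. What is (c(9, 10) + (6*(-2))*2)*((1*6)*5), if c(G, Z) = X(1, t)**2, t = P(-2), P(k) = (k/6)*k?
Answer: -1910/3 ≈ -636.67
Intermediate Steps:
P(k) = k**2/6 (P(k) = (k*(1/6))*k = (k/6)*k = k**2/6)
t = 2/3 (t = (1/6)*(-2)**2 = (1/6)*4 = 2/3 ≈ 0.66667)
X(U, D) = D + U
c(G, Z) = 25/9 (c(G, Z) = (2/3 + 1)**2 = (5/3)**2 = 25/9)
(c(9, 10) + (6*(-2))*2)*((1*6)*5) = (25/9 + (6*(-2))*2)*((1*6)*5) = (25/9 - 12*2)*(6*5) = (25/9 - 24)*30 = -191/9*30 = -1910/3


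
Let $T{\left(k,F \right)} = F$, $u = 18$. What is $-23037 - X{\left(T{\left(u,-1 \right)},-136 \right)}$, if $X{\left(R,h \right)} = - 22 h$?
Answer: $-26029$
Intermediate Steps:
$-23037 - X{\left(T{\left(u,-1 \right)},-136 \right)} = -23037 - \left(-22\right) \left(-136\right) = -23037 - 2992 = -26029$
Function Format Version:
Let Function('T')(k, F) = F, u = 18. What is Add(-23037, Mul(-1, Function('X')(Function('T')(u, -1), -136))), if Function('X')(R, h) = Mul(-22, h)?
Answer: -26029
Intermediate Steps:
Add(-23037, Mul(-1, Function('X')(Function('T')(u, -1), -136))) = Add(-23037, Mul(-1, Mul(-22, -136))) = Add(-23037, Mul(-1, 2992)) = Add(-23037, -2992) = -26029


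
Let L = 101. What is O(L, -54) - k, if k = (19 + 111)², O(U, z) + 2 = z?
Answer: -16956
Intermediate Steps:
O(U, z) = -2 + z
k = 16900 (k = 130² = 16900)
O(L, -54) - k = (-2 - 54) - 1*16900 = -56 - 16900 = -16956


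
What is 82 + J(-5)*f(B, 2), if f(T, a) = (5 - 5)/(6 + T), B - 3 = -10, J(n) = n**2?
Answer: 82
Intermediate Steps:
B = -7 (B = 3 - 10 = -7)
f(T, a) = 0 (f(T, a) = 0/(6 + T) = 0)
82 + J(-5)*f(B, 2) = 82 + (-5)**2*0 = 82 + 25*0 = 82 + 0 = 82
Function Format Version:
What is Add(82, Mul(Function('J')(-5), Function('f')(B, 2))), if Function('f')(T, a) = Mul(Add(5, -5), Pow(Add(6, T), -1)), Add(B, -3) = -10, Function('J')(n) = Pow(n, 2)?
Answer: 82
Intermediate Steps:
B = -7 (B = Add(3, -10) = -7)
Function('f')(T, a) = 0 (Function('f')(T, a) = Mul(0, Pow(Add(6, T), -1)) = 0)
Add(82, Mul(Function('J')(-5), Function('f')(B, 2))) = Add(82, Mul(Pow(-5, 2), 0)) = Add(82, Mul(25, 0)) = Add(82, 0) = 82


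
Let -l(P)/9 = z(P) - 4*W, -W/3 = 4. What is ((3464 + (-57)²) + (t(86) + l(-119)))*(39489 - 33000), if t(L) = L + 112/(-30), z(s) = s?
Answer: 241204782/5 ≈ 4.8241e+7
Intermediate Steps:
W = -12 (W = -3*4 = -12)
l(P) = -432 - 9*P (l(P) = -9*(P - 4*(-12)) = -9*(P + 48) = -9*(48 + P) = -432 - 9*P)
t(L) = -56/15 + L (t(L) = L + 112*(-1/30) = L - 56/15 = -56/15 + L)
((3464 + (-57)²) + (t(86) + l(-119)))*(39489 - 33000) = ((3464 + (-57)²) + ((-56/15 + 86) + (-432 - 9*(-119))))*(39489 - 33000) = ((3464 + 3249) + (1234/15 + (-432 + 1071)))*6489 = (6713 + (1234/15 + 639))*6489 = (6713 + 10819/15)*6489 = (111514/15)*6489 = 241204782/5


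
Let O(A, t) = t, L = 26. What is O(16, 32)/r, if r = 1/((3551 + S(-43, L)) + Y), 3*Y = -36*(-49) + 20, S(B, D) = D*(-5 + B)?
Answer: 278176/3 ≈ 92725.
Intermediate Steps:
Y = 1784/3 (Y = (-36*(-49) + 20)/3 = (1764 + 20)/3 = (⅓)*1784 = 1784/3 ≈ 594.67)
r = 3/8693 (r = 1/((3551 + 26*(-5 - 43)) + 1784/3) = 1/((3551 + 26*(-48)) + 1784/3) = 1/((3551 - 1248) + 1784/3) = 1/(2303 + 1784/3) = 1/(8693/3) = 3/8693 ≈ 0.00034511)
O(16, 32)/r = 32/(3/8693) = 32*(8693/3) = 278176/3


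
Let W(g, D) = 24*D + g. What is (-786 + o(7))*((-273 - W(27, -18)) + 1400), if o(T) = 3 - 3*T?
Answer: -1231728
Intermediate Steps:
W(g, D) = g + 24*D
(-786 + o(7))*((-273 - W(27, -18)) + 1400) = (-786 + (3 - 3*7))*((-273 - (27 + 24*(-18))) + 1400) = (-786 + (3 - 21))*((-273 - (27 - 432)) + 1400) = (-786 - 18)*((-273 - 1*(-405)) + 1400) = -804*((-273 + 405) + 1400) = -804*(132 + 1400) = -804*1532 = -1231728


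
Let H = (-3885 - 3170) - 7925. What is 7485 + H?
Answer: -7495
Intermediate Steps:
H = -14980 (H = -7055 - 7925 = -14980)
7485 + H = 7485 - 14980 = -7495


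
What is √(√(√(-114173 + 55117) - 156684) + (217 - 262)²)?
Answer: √(2025 + 2*√(-39171 + I*√3691)) ≈ 45.216 + 4.3772*I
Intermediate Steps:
√(√(√(-114173 + 55117) - 156684) + (217 - 262)²) = √(√(√(-59056) - 156684) + (-45)²) = √(√(4*I*√3691 - 156684) + 2025) = √(√(-156684 + 4*I*√3691) + 2025) = √(2025 + √(-156684 + 4*I*√3691))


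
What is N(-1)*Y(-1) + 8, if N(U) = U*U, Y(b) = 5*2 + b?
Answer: 17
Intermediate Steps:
Y(b) = 10 + b
N(U) = U²
N(-1)*Y(-1) + 8 = (-1)²*(10 - 1) + 8 = 1*9 + 8 = 9 + 8 = 17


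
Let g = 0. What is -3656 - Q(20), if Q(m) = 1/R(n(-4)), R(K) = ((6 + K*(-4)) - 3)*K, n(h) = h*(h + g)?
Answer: -3568255/976 ≈ -3656.0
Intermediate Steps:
n(h) = h² (n(h) = h*(h + 0) = h*h = h²)
R(K) = K*(3 - 4*K) (R(K) = ((6 - 4*K) - 3)*K = (3 - 4*K)*K = K*(3 - 4*K))
Q(m) = -1/976 (Q(m) = 1/((-4)²*(3 - 4*(-4)²)) = 1/(16*(3 - 4*16)) = 1/(16*(3 - 64)) = 1/(16*(-61)) = 1/(-976) = -1/976)
-3656 - Q(20) = -3656 - 1*(-1/976) = -3656 + 1/976 = -3568255/976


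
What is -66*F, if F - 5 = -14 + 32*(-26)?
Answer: 55506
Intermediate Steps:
F = -841 (F = 5 + (-14 + 32*(-26)) = 5 + (-14 - 832) = 5 - 846 = -841)
-66*F = -66*(-841) = 55506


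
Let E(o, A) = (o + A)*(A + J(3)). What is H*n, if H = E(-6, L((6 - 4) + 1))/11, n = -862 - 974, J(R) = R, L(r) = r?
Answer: 33048/11 ≈ 3004.4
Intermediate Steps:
E(o, A) = (3 + A)*(A + o) (E(o, A) = (o + A)*(A + 3) = (A + o)*(3 + A) = (3 + A)*(A + o))
n = -1836
H = -18/11 (H = (((6 - 4) + 1)**2 + 3*((6 - 4) + 1) + 3*(-6) + ((6 - 4) + 1)*(-6))/11 = ((2 + 1)**2 + 3*(2 + 1) - 18 + (2 + 1)*(-6))*(1/11) = (3**2 + 3*3 - 18 + 3*(-6))*(1/11) = (9 + 9 - 18 - 18)*(1/11) = -18*1/11 = -18/11 ≈ -1.6364)
H*n = -18/11*(-1836) = 33048/11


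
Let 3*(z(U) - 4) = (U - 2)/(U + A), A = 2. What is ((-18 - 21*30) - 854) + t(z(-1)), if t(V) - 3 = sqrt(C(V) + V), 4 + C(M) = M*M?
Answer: -1499 + 2*sqrt(2) ≈ -1496.2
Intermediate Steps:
C(M) = -4 + M**2 (C(M) = -4 + M*M = -4 + M**2)
z(U) = 4 + (-2 + U)/(3*(2 + U)) (z(U) = 4 + ((U - 2)/(U + 2))/3 = 4 + ((-2 + U)/(2 + U))/3 = 4 + (-2 + U)/(3*(2 + U)))
t(V) = 3 + sqrt(-4 + V + V**2) (t(V) = 3 + sqrt((-4 + V**2) + V) = 3 + sqrt(-4 + V + V**2))
((-18 - 21*30) - 854) + t(z(-1)) = ((-18 - 21*30) - 854) + (3 + sqrt(-4 + (22 + 13*(-1))/(3*(2 - 1)) + ((22 + 13*(-1))/(3*(2 - 1)))**2)) = ((-18 - 630) - 854) + (3 + sqrt(-4 + (1/3)*(22 - 13)/1 + ((1/3)*(22 - 13)/1)**2)) = (-648 - 854) + (3 + sqrt(-4 + (1/3)*1*9 + ((1/3)*1*9)**2)) = -1502 + (3 + sqrt(-4 + 3 + 3**2)) = -1502 + (3 + sqrt(-4 + 3 + 9)) = -1502 + (3 + sqrt(8)) = -1502 + (3 + 2*sqrt(2)) = -1499 + 2*sqrt(2)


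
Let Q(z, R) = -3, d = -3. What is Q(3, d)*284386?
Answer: -853158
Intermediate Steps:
Q(3, d)*284386 = -3*284386 = -853158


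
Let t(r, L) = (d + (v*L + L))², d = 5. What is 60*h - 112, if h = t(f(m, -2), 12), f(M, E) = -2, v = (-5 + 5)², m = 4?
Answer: 17228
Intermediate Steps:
v = 0 (v = 0² = 0)
t(r, L) = (5 + L)² (t(r, L) = (5 + (0*L + L))² = (5 + (0 + L))² = (5 + L)²)
h = 289 (h = (5 + 12)² = 17² = 289)
60*h - 112 = 60*289 - 112 = 17340 - 112 = 17228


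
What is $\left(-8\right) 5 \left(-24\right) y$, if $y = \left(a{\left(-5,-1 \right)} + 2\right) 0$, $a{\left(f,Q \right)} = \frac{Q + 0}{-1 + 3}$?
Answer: $0$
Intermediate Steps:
$a{\left(f,Q \right)} = \frac{Q}{2}$
$y = 0$ ($y = \left(\frac{1}{2} \left(-1\right) + 2\right) 0 = \left(- \frac{1}{2} + 2\right) 0 = \frac{3}{2} \cdot 0 = 0$)
$\left(-8\right) 5 \left(-24\right) y = \left(-8\right) 5 \left(-24\right) 0 = \left(-40\right) \left(-24\right) 0 = 960 \cdot 0 = 0$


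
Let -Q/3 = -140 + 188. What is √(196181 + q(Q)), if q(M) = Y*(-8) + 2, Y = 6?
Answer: √196135 ≈ 442.87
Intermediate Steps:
Q = -144 (Q = -3*(-140 + 188) = -3*48 = -144)
q(M) = -46 (q(M) = 6*(-8) + 2 = -48 + 2 = -46)
√(196181 + q(Q)) = √(196181 - 46) = √196135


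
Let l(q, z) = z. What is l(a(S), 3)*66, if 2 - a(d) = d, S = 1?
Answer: 198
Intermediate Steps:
a(d) = 2 - d
l(a(S), 3)*66 = 3*66 = 198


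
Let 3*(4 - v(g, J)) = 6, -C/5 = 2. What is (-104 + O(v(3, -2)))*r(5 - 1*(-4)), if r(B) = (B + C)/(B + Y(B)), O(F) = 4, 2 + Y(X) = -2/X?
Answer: 900/61 ≈ 14.754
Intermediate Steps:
C = -10 (C = -5*2 = -10)
Y(X) = -2 - 2/X
v(g, J) = 2 (v(g, J) = 4 - 1/3*6 = 4 - 2 = 2)
r(B) = (-10 + B)/(-2 + B - 2/B) (r(B) = (B - 10)/(B + (-2 - 2/B)) = (-10 + B)/(-2 + B - 2/B))
(-104 + O(v(3, -2)))*r(5 - 1*(-4)) = (-104 + 4)*(-(5 - 1*(-4))*(-10 + (5 - 1*(-4)))/(2 - (5 - 1*(-4))*(-2 + (5 - 1*(-4))))) = -(-100)*(5 + 4)*(-10 + (5 + 4))/(2 - (5 + 4)*(-2 + (5 + 4))) = -(-100)*9*(-10 + 9)/(2 - 1*9*(-2 + 9)) = -(-100)*9*(-1)/(2 - 1*9*7) = -(-100)*9*(-1)/(2 - 63) = -(-100)*9*(-1)/(-61) = -(-100)*9*(-1)*(-1)/61 = -100*(-9/61) = 900/61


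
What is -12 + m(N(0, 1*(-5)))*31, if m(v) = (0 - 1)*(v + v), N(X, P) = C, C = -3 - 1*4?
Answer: 422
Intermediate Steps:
C = -7 (C = -3 - 4 = -7)
N(X, P) = -7
m(v) = -2*v
-12 + m(N(0, 1*(-5)))*31 = -12 - 2*(-7)*31 = -12 + 14*31 = -12 + 434 = 422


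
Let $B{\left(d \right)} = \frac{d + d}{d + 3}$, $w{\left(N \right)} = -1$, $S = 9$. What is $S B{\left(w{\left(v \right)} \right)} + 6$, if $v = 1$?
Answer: $-3$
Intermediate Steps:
$B{\left(d \right)} = \frac{2 d}{3 + d}$
$S B{\left(w{\left(v \right)} \right)} + 6 = 9 \cdot 2 \left(-1\right) \frac{1}{3 - 1} + 6 = 9 \cdot 2 \left(-1\right) \frac{1}{2} + 6 = 9 \left(-1\right) + 6 = -9 + 6 = -3$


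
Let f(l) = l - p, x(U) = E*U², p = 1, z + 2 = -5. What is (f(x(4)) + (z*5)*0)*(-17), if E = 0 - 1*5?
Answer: 1377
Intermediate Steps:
z = -7 (z = -2 - 5 = -7)
E = -5 (E = 0 - 5 = -5)
x(U) = -5*U²
f(l) = -1 + l (f(l) = l - 1*1 = l - 1 = -1 + l)
(f(x(4)) + (z*5)*0)*(-17) = ((-1 - 5*4²) - 7*5*0)*(-17) = ((-1 - 5*16) - 35*0)*(-17) = ((-1 - 80) + 0)*(-17) = (-81 + 0)*(-17) = -81*(-17) = 1377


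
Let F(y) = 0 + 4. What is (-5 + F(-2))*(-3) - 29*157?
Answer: -4550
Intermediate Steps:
F(y) = 4
(-5 + F(-2))*(-3) - 29*157 = (-5 + 4)*(-3) - 29*157 = -1*(-3) - 4553 = 3 - 4553 = -4550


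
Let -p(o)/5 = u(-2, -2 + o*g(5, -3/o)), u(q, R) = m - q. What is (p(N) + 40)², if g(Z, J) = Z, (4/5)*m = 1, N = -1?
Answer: 9025/16 ≈ 564.06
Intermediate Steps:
m = 5/4 (m = (5/4)*1 = 5/4 ≈ 1.2500)
u(q, R) = 5/4 - q
p(o) = -65/4 (p(o) = -5*(5/4 - 1*(-2)) = -5*(5/4 + 2) = -5*13/4 = -65/4)
(p(N) + 40)² = (-65/4 + 40)² = (95/4)² = 9025/16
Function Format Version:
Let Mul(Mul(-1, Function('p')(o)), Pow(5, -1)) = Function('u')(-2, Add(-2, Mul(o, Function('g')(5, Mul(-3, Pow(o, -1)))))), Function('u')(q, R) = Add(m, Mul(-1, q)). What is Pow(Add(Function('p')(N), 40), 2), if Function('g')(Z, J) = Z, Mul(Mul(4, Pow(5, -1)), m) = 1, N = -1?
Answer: Rational(9025, 16) ≈ 564.06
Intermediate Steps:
m = Rational(5, 4) (m = Mul(Rational(5, 4), 1) = Rational(5, 4) ≈ 1.2500)
Function('u')(q, R) = Add(Rational(5, 4), Mul(-1, q))
Function('p')(o) = Rational(-65, 4) (Function('p')(o) = Mul(-5, Add(Rational(5, 4), Mul(-1, -2))) = Mul(-5, Add(Rational(5, 4), 2)) = Mul(-5, Rational(13, 4)) = Rational(-65, 4))
Pow(Add(Function('p')(N), 40), 2) = Pow(Add(Rational(-65, 4), 40), 2) = Pow(Rational(95, 4), 2) = Rational(9025, 16)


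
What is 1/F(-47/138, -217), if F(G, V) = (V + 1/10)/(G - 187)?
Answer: 129265/149661 ≈ 0.86372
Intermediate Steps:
F(G, V) = (⅒ + V)/(-187 + G) (F(G, V) = (V + ⅒)/(-187 + G) = (⅒ + V)/(-187 + G))
1/F(-47/138, -217) = 1/((⅒ - 217)/(-187 - 47/138)) = 1/(-2169/10/(-187 - 47*1/138)) = 1/(-2169/10/(-187 - 47/138)) = 1/(-2169/10/(-25853/138)) = 1/(-138/25853*(-2169/10)) = 1/(149661/129265) = 129265/149661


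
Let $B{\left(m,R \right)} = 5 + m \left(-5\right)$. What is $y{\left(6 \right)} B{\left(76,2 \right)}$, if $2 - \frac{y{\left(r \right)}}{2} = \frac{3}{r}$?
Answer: $-1125$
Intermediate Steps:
$B{\left(m,R \right)} = 5 - 5 m$
$y{\left(r \right)} = 4 - \frac{6}{r}$ ($y{\left(r \right)} = 4 - 2 \frac{3}{r} = 4 - \frac{6}{r}$)
$y{\left(6 \right)} B{\left(76,2 \right)} = \left(4 - \frac{6}{6}\right) \left(5 - 380\right) = \left(4 - 1\right) \left(5 - 380\right) = \left(4 - 1\right) \left(-375\right) = 3 \left(-375\right) = -1125$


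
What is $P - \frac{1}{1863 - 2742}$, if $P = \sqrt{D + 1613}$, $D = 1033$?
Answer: $\frac{1}{879} + 21 \sqrt{6} \approx 51.44$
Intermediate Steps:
$P = 21 \sqrt{6}$ ($P = \sqrt{1033 + 1613} = \sqrt{2646} = 21 \sqrt{6} \approx 51.439$)
$P - \frac{1}{1863 - 2742} = 21 \sqrt{6} - \frac{1}{1863 - 2742} = 21 \sqrt{6} - \frac{1}{-879} = 21 \sqrt{6} - - \frac{1}{879} = 21 \sqrt{6} + \frac{1}{879} = \frac{1}{879} + 21 \sqrt{6}$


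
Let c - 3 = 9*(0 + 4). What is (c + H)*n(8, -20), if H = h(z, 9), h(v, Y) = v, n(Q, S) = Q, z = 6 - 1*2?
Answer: 344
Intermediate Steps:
z = 4 (z = 6 - 2 = 4)
c = 39 (c = 3 + 9*(0 + 4) = 3 + 9*4 = 3 + 36 = 39)
H = 4
(c + H)*n(8, -20) = (39 + 4)*8 = 43*8 = 344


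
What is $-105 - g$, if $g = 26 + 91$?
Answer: $-222$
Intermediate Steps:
$g = 117$
$-105 - g = -105 - 117 = -222$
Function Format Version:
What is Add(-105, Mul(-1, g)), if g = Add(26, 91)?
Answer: -222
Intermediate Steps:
g = 117
Add(-105, Mul(-1, g)) = Add(-105, Mul(-1, 117)) = Add(-105, -117) = -222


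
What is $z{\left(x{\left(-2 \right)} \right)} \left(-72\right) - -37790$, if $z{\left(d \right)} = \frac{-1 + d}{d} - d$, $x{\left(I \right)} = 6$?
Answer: $38162$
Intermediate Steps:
$z{\left(d \right)} = - d + \frac{-1 + d}{d}$ ($z{\left(d \right)} = \frac{-1 + d}{d} - d = - d + \frac{-1 + d}{d}$)
$z{\left(x{\left(-2 \right)} \right)} \left(-72\right) - -37790 = \left(1 - 6 - \frac{1}{6}\right) \left(-72\right) - -37790 = \left(1 - 6 - \frac{1}{6}\right) \left(-72\right) + 37790 = \left(- \frac{31}{6}\right) \left(-72\right) + 37790 = 372 + 37790 = 38162$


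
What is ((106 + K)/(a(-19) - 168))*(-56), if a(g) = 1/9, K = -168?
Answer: -31248/1511 ≈ -20.680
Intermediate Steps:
a(g) = ⅑
((106 + K)/(a(-19) - 168))*(-56) = ((106 - 168)/(⅑ - 168))*(-56) = -62/(-1511/9)*(-56) = -62*(-9/1511)*(-56) = (558/1511)*(-56) = -31248/1511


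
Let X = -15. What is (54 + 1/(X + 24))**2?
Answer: 237169/81 ≈ 2928.0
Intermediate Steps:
(54 + 1/(X + 24))**2 = (54 + 1/(-15 + 24))**2 = (54 + 1/9)**2 = (487/9)**2 = 237169/81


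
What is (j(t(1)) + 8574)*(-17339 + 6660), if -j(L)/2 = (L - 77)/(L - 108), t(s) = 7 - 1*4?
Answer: -9612402838/105 ≈ -9.1547e+7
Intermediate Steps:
t(s) = 3 (t(s) = 7 - 4 = 3)
j(L) = -2*(-77 + L)/(-108 + L) (j(L) = -2*(L - 77)/(L - 108) = -2*(-77 + L)/(-108 + L))
(j(t(1)) + 8574)*(-17339 + 6660) = (2*(77 - 1*3)/(-108 + 3) + 8574)*(-17339 + 6660) = (2*(77 - 3)/(-105) + 8574)*(-10679) = (2*(-1/105)*74 + 8574)*(-10679) = (-148/105 + 8574)*(-10679) = (900122/105)*(-10679) = -9612402838/105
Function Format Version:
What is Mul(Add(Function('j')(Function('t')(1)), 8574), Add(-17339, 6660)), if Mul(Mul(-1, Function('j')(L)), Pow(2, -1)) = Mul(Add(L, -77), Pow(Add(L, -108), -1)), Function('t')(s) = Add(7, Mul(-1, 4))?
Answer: Rational(-9612402838, 105) ≈ -9.1547e+7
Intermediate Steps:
Function('t')(s) = 3 (Function('t')(s) = Add(7, -4) = 3)
Function('j')(L) = Mul(-2, Pow(Add(-108, L), -1), Add(-77, L)) (Function('j')(L) = Mul(-2, Mul(Add(L, -77), Pow(Add(L, -108), -1))) = Mul(-2, Mul(Add(-77, L), Pow(Add(-108, L), -1))) = Mul(-2, Mul(Pow(Add(-108, L), -1), Add(-77, L))) = Mul(-2, Pow(Add(-108, L), -1), Add(-77, L)))
Mul(Add(Function('j')(Function('t')(1)), 8574), Add(-17339, 6660)) = Mul(Add(Mul(2, Pow(Add(-108, 3), -1), Add(77, Mul(-1, 3))), 8574), Add(-17339, 6660)) = Mul(Add(Mul(2, Pow(-105, -1), Add(77, -3)), 8574), -10679) = Mul(Add(Mul(2, Rational(-1, 105), 74), 8574), -10679) = Mul(Add(Rational(-148, 105), 8574), -10679) = Mul(Rational(900122, 105), -10679) = Rational(-9612402838, 105)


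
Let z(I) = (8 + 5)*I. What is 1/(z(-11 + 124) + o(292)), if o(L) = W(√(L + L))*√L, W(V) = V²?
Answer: -1469/97430391 + 1168*√73/97430391 ≈ 8.7349e-5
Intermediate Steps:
o(L) = 2*L^(3/2) (o(L) = (√(L + L))²*√L = (√(2*L))²*√L = (√2*√L)²*√L = (2*L)*√L = 2*L^(3/2))
z(I) = 13*I
1/(z(-11 + 124) + o(292)) = 1/(13*(-11 + 124) + 2*292^(3/2)) = 1/(13*113 + 2*(584*√73)) = 1/(1469 + 1168*√73)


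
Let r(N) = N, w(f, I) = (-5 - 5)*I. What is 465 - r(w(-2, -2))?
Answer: 445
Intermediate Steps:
w(f, I) = -10*I
465 - r(w(-2, -2)) = 465 - (-10)*(-2) = 465 - 1*20 = 465 - 20 = 445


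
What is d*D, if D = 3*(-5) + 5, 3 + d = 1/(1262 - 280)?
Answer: 14725/491 ≈ 29.990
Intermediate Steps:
d = -2945/982 (d = -3 + 1/(1262 - 280) = -3 + 1/982 = -2945/982 ≈ -2.9990)
D = -10 (D = -15 + 5 = -10)
d*D = -2945/982*(-10) = 14725/491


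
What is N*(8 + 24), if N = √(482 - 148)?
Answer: 32*√334 ≈ 584.82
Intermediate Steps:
N = √334 ≈ 18.276
N*(8 + 24) = √334*(8 + 24) = √334*32 = 32*√334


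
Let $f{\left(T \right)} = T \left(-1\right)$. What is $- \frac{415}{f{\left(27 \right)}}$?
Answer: $\frac{415}{27} \approx 15.37$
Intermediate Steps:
$f{\left(T \right)} = - T$
$- \frac{415}{f{\left(27 \right)}} = - \frac{415}{\left(-1\right) 27} = - \frac{415}{-27} = \left(-415\right) \left(- \frac{1}{27}\right) = \frac{415}{27}$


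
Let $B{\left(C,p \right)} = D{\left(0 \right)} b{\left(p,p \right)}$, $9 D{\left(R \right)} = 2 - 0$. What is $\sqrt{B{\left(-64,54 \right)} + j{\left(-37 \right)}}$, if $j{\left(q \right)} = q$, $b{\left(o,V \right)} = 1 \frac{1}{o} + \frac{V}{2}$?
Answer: $\frac{2 i \sqrt{5649}}{27} \approx 5.5674 i$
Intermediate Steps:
$b{\left(o,V \right)} = \frac{1}{o} + \frac{V}{2}$ ($b{\left(o,V \right)} = \frac{1}{o} + V \frac{1}{2} = \frac{1}{o} + \frac{V}{2}$)
$D{\left(R \right)} = \frac{2}{9}$ ($D{\left(R \right)} = \frac{2 - 0}{9} = \frac{2 + 0}{9} = \frac{1}{9} \cdot 2 = \frac{2}{9}$)
$B{\left(C,p \right)} = \frac{p}{9} + \frac{2}{9 p}$ ($B{\left(C,p \right)} = \frac{2 \left(\frac{1}{p} + \frac{p}{2}\right)}{9} = \frac{p}{9} + \frac{2}{9 p}$)
$\sqrt{B{\left(-64,54 \right)} + j{\left(-37 \right)}} = \sqrt{\frac{2 + 54^{2}}{9 \cdot 54} - 37} = \sqrt{\frac{1}{9} \cdot \frac{1}{54} \left(2 + 2916\right) - 37} = \sqrt{\frac{1}{9} \cdot \frac{1}{54} \cdot 2918 - 37} = \sqrt{\frac{1459}{243} - 37} = \sqrt{- \frac{7532}{243}} = \frac{2 i \sqrt{5649}}{27}$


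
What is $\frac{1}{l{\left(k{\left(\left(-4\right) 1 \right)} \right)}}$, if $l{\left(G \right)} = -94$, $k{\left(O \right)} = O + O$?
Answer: $- \frac{1}{94} \approx -0.010638$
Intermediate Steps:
$k{\left(O \right)} = 2 O$
$\frac{1}{l{\left(k{\left(\left(-4\right) 1 \right)} \right)}} = \frac{1}{-94} = - \frac{1}{94}$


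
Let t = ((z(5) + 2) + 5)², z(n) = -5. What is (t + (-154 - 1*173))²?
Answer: 104329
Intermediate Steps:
t = 4 (t = ((-5 + 2) + 5)² = (-3 + 5)² = 2² = 4)
(t + (-154 - 1*173))² = (4 + (-154 - 1*173))² = (4 + (-154 - 173))² = (4 - 327)² = (-323)² = 104329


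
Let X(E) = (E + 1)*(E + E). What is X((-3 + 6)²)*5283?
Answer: 950940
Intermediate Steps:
X(E) = 2*E*(1 + E) (X(E) = (1 + E)*(2*E) = 2*E*(1 + E))
X((-3 + 6)²)*5283 = (2*(-3 + 6)²*(1 + (-3 + 6)²))*5283 = (2*3²*(1 + 3²))*5283 = (2*9*(1 + 9))*5283 = (2*9*10)*5283 = 180*5283 = 950940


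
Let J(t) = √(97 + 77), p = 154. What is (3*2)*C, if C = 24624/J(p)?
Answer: 24624*√174/29 ≈ 11200.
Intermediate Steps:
J(t) = √174
C = 4104*√174/29 (C = 24624/(√174) = 24624*(√174/174) = 4104*√174/29 ≈ 1866.7)
(3*2)*C = (3*2)*(4104*√174/29) = 6*(4104*√174/29) = 24624*√174/29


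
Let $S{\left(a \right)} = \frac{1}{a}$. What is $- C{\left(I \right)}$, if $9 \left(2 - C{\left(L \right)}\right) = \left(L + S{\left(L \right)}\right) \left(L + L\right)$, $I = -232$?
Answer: $\frac{107632}{9} \approx 11959.0$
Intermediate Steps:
$C{\left(L \right)} = 2 - \frac{2 L \left(L + \frac{1}{L}\right)}{9}$ ($C{\left(L \right)} = 2 - \frac{\left(L + \frac{1}{L}\right) \left(L + L\right)}{9} = 2 - \frac{\left(L + \frac{1}{L}\right) 2 L}{9} = 2 - \frac{2 L \left(L + \frac{1}{L}\right)}{9}$)
$- C{\left(I \right)} = - (\frac{16}{9} - \frac{2 \left(-232\right)^{2}}{9}) = - (\frac{16}{9} - \frac{107648}{9}) = \left(-1\right) \left(- \frac{107632}{9}\right) = \frac{107632}{9}$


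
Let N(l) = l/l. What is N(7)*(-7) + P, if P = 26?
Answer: 19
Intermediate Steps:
N(l) = 1
N(7)*(-7) + P = 1*(-7) + 26 = -7 + 26 = 19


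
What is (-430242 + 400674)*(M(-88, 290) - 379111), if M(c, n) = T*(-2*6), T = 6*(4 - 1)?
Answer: 11215940736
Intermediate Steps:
T = 18 (T = 6*3 = 18)
M(c, n) = -216 (M(c, n) = 18*(-2*6) = 18*(-12) = -216)
(-430242 + 400674)*(M(-88, 290) - 379111) = (-430242 + 400674)*(-216 - 379111) = -29568*(-379327) = 11215940736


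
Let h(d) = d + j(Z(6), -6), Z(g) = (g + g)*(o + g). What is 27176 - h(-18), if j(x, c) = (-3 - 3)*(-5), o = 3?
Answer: 27164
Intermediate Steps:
Z(g) = 2*g*(3 + g) (Z(g) = (g + g)*(3 + g) = (2*g)*(3 + g) = 2*g*(3 + g))
j(x, c) = 30 (j(x, c) = -6*(-5) = 30)
h(d) = 30 + d (h(d) = d + 30 = 30 + d)
27176 - h(-18) = 27176 - (30 - 18) = 27176 - 1*12 = 27176 - 12 = 27164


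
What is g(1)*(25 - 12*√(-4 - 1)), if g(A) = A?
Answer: 25 - 12*I*√5 ≈ 25.0 - 26.833*I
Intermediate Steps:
g(1)*(25 - 12*√(-4 - 1)) = 1*(25 - 12*√(-4 - 1)) = 1*(25 - 12*I*√5) = 25 - 12*I*√5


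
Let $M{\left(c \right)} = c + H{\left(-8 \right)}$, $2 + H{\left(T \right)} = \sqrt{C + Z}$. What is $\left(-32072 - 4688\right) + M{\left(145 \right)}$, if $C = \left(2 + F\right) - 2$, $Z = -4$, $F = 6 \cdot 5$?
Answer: $-36617 + \sqrt{26} \approx -36612.0$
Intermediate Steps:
$F = 30$
$C = 30$ ($C = \left(2 + 30\right) - 2 = 32 - 2 = 30$)
$H{\left(T \right)} = -2 + \sqrt{26}$ ($H{\left(T \right)} = -2 + \sqrt{30 - 4} = -2 + \sqrt{26}$)
$M{\left(c \right)} = -2 + c + \sqrt{26}$ ($M{\left(c \right)} = c - \left(2 - \sqrt{26}\right) = -2 + c + \sqrt{26}$)
$\left(-32072 - 4688\right) + M{\left(145 \right)} = \left(-32072 - 4688\right) + \left(-2 + 145 + \sqrt{26}\right) = -36760 + \left(143 + \sqrt{26}\right) = -36617 + \sqrt{26}$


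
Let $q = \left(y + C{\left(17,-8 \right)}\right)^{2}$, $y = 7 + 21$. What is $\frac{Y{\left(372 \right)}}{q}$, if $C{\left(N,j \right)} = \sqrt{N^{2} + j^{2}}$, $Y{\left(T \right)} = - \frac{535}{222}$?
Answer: $- \frac{202765}{13746314} + \frac{14980 \sqrt{353}}{20619471} \approx -0.0011008$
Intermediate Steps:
$Y{\left(T \right)} = - \frac{535}{222}$ ($Y{\left(T \right)} = \left(-535\right) \frac{1}{222} = - \frac{535}{222}$)
$y = 28$
$q = \left(28 + \sqrt{353}\right)^{2}$ ($q = \left(28 + \sqrt{17^{2} + \left(-8\right)^{2}}\right)^{2} = \left(28 + \sqrt{289 + 64}\right)^{2} = \left(28 + \sqrt{353}\right)^{2} \approx 2189.1$)
$\frac{Y{\left(372 \right)}}{q} = - \frac{535}{222 \left(28 + \sqrt{353}\right)^{2}}$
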